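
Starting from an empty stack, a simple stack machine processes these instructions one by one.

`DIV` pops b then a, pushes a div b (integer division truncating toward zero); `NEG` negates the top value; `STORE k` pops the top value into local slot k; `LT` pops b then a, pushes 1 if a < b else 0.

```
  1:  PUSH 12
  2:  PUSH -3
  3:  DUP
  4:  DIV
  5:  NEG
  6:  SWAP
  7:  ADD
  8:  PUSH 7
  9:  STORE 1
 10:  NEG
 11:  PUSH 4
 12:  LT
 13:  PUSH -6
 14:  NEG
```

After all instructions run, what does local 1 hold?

7

PUSH 12 -> 12
PUSH -3 -> 12 -3
DUP     -> 12 -3 -3
DIV     -> 12 1
NEG     -> 12 -1
SWAP    -> -1 12
ADD     -> 11
PUSH 7  -> 11 7
STORE 1 -> 11
NEG     -> -11
PUSH 4  -> -11 4
LT      -> 1
PUSH -6 -> 1 -6
NEG     -> 1 6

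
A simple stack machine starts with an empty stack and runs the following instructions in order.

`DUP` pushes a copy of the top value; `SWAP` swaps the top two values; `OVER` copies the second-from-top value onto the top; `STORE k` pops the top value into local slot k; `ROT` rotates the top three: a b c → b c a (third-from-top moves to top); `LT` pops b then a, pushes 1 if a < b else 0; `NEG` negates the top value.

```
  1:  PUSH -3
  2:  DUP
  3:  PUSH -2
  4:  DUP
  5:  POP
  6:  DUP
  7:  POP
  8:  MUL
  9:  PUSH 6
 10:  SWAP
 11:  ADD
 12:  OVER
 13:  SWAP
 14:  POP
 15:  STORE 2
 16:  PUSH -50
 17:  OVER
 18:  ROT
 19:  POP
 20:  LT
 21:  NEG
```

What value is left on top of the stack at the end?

-1

PUSH -3   -3
DUP       -3 -3
PUSH -2   -3 -3 -2
DUP       -3 -3 -2 -2
POP       -3 -3 -2
DUP       -3 -3 -2 -2
POP       -3 -3 -2
MUL       -3 6
PUSH 6    -3 6 6
SWAP      -3 6 6
ADD       -3 12
OVER      -3 12 -3
SWAP      -3 -3 12
POP       -3 -3
STORE 2   -3
PUSH -50  -3 -50
OVER      -3 -50 -3
ROT       -50 -3 -3
POP       -50 -3
LT        1
NEG       -1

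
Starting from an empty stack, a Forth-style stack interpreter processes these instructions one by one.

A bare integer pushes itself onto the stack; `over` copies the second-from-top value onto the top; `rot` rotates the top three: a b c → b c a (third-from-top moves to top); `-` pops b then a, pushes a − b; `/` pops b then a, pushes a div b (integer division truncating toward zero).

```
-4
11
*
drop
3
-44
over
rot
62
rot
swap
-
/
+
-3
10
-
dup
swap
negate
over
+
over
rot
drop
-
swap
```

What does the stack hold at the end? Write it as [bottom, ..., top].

[13, -44]

-4     : [-4]
11     : [-4, 11]
*      : [-44]
drop   : []
3      : [3]
-44    : [3, -44]
over   : [3, -44, 3]
rot    : [-44, 3, 3]
62     : [-44, 3, 3, 62]
rot    : [-44, 3, 62, 3]
swap   : [-44, 3, 3, 62]
-      : [-44, 3, -59]
/      : [-44, 0]
+      : [-44]
-3     : [-44, -3]
10     : [-44, -3, 10]
-      : [-44, -13]
dup    : [-44, -13, -13]
swap   : [-44, -13, -13]
negate : [-44, -13, 13]
over   : [-44, -13, 13, -13]
+      : [-44, -13, 0]
over   : [-44, -13, 0, -13]
rot    : [-44, 0, -13, -13]
drop   : [-44, 0, -13]
-      : [-44, 13]
swap   : [13, -44]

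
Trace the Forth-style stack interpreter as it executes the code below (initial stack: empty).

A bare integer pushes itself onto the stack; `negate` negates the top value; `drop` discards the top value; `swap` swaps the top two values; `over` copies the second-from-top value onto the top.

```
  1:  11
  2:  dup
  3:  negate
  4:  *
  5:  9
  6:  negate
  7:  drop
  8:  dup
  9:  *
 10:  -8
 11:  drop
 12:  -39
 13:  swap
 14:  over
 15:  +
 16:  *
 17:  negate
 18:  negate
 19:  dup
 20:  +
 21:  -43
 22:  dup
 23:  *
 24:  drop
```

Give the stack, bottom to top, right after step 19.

[-569478, -569478]

11      11
dup     11 11
negate  11 -11
*       -121
9       -121 9
negate  -121 -9
drop    -121
dup     -121 -121
*       14641
-8      14641 -8
drop    14641
-39     14641 -39
swap    -39 14641
over    -39 14641 -39
+       -39 14602
*       -569478
negate  569478
negate  -569478
dup     -569478 -569478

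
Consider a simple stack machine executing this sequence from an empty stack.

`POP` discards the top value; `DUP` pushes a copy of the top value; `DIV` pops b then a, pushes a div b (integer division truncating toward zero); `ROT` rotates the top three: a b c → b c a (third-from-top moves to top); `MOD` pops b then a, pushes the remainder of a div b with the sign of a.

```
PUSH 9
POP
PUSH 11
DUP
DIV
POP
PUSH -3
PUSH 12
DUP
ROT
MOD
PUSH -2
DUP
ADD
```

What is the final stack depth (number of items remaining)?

3

PUSH 9  -> 9
POP     -> (empty)
PUSH 11 -> 11
DUP     -> 11 11
DIV     -> 1
POP     -> (empty)
PUSH -3 -> -3
PUSH 12 -> -3 12
DUP     -> -3 12 12
ROT     -> 12 12 -3
MOD     -> 12 0
PUSH -2 -> 12 0 -2
DUP     -> 12 0 -2 -2
ADD     -> 12 0 -4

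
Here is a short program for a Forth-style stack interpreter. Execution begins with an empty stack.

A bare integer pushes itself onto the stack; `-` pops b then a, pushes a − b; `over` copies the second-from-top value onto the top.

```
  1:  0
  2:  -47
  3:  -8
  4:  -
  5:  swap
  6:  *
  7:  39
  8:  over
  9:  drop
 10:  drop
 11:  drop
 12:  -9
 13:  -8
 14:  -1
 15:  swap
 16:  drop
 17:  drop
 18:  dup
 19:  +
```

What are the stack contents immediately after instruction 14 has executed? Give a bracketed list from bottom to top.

0    -> [0]
-47  -> [0, -47]
-8   -> [0, -47, -8]
-    -> [0, -39]
swap -> [-39, 0]
*    -> [0]
39   -> [0, 39]
over -> [0, 39, 0]
drop -> [0, 39]
drop -> [0]
drop -> []
-9   -> [-9]
-8   -> [-9, -8]
-1   -> [-9, -8, -1]

[-9, -8, -1]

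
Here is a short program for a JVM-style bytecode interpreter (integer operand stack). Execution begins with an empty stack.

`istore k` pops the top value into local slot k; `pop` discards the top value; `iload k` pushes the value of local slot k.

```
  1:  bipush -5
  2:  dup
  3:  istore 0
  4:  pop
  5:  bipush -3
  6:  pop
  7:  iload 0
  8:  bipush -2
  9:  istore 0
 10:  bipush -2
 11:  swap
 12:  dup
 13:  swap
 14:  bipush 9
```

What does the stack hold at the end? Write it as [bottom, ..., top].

[-2, -5, -5, 9]

bipush -5 : [-5]
dup       : [-5, -5]
istore 0  : [-5]
pop       : []
bipush -3 : [-3]
pop       : []
iload 0   : [-5]
bipush -2 : [-5, -2]
istore 0  : [-5]
bipush -2 : [-5, -2]
swap      : [-2, -5]
dup       : [-2, -5, -5]
swap      : [-2, -5, -5]
bipush 9  : [-2, -5, -5, 9]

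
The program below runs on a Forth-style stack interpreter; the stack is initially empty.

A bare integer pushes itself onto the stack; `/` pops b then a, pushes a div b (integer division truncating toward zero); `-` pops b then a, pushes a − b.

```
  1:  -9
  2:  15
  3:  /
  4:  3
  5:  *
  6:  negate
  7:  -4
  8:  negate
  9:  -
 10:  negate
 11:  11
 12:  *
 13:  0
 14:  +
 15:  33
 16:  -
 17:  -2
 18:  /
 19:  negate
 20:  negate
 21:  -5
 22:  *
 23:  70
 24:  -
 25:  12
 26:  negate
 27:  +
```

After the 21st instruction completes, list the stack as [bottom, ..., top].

[-5, -5]

-9     → [-9]
15     → [-9, 15]
/      → [0]
3      → [0, 3]
*      → [0]
negate → [0]
-4     → [0, -4]
negate → [0, 4]
-      → [-4]
negate → [4]
11     → [4, 11]
*      → [44]
0      → [44, 0]
+      → [44]
33     → [44, 33]
-      → [11]
-2     → [11, -2]
/      → [-5]
negate → [5]
negate → [-5]
-5     → [-5, -5]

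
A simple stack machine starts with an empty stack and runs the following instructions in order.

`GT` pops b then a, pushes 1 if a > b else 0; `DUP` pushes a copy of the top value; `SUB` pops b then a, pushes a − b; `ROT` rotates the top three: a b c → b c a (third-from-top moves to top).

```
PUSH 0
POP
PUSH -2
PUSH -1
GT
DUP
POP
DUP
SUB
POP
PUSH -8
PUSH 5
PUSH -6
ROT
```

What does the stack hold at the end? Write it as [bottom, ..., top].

PUSH 0  -> 0
POP     -> (empty)
PUSH -2 -> -2
PUSH -1 -> -2 -1
GT      -> 0
DUP     -> 0 0
POP     -> 0
DUP     -> 0 0
SUB     -> 0
POP     -> (empty)
PUSH -8 -> -8
PUSH 5  -> -8 5
PUSH -6 -> -8 5 -6
ROT     -> 5 -6 -8

[5, -6, -8]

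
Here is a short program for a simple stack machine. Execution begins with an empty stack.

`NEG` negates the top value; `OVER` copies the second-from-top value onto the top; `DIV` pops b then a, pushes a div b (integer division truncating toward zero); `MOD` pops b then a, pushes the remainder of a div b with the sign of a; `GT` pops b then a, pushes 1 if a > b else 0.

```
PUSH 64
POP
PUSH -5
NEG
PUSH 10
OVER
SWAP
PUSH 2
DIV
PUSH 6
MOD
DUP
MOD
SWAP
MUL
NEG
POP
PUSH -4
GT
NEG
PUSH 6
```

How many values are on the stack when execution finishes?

PUSH 64 -> 64
POP     -> (empty)
PUSH -5 -> -5
NEG     -> 5
PUSH 10 -> 5 10
OVER    -> 5 10 5
SWAP    -> 5 5 10
PUSH 2  -> 5 5 10 2
DIV     -> 5 5 5
PUSH 6  -> 5 5 5 6
MOD     -> 5 5 5
DUP     -> 5 5 5 5
MOD     -> 5 5 0
SWAP    -> 5 0 5
MUL     -> 5 0
NEG     -> 5 0
POP     -> 5
PUSH -4 -> 5 -4
GT      -> 1
NEG     -> -1
PUSH 6  -> -1 6

2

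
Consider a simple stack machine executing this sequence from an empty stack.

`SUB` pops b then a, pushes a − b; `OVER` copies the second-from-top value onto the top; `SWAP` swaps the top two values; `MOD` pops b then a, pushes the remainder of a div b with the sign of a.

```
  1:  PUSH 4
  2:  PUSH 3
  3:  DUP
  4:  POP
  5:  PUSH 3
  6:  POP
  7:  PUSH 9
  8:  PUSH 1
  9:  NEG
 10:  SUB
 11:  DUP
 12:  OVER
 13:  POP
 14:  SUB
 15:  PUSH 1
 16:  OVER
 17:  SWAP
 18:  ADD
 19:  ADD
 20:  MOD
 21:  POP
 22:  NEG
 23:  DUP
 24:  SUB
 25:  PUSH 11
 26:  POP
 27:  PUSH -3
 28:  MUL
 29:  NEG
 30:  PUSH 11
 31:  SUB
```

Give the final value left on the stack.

-11

PUSH 4  -> 4
PUSH 3  -> 4 3
DUP     -> 4 3 3
POP     -> 4 3
PUSH 3  -> 4 3 3
POP     -> 4 3
PUSH 9  -> 4 3 9
PUSH 1  -> 4 3 9 1
NEG     -> 4 3 9 -1
SUB     -> 4 3 10
DUP     -> 4 3 10 10
OVER    -> 4 3 10 10 10
POP     -> 4 3 10 10
SUB     -> 4 3 0
PUSH 1  -> 4 3 0 1
OVER    -> 4 3 0 1 0
SWAP    -> 4 3 0 0 1
ADD     -> 4 3 0 1
ADD     -> 4 3 1
MOD     -> 4 0
POP     -> 4
NEG     -> -4
DUP     -> -4 -4
SUB     -> 0
PUSH 11 -> 0 11
POP     -> 0
PUSH -3 -> 0 -3
MUL     -> 0
NEG     -> 0
PUSH 11 -> 0 11
SUB     -> -11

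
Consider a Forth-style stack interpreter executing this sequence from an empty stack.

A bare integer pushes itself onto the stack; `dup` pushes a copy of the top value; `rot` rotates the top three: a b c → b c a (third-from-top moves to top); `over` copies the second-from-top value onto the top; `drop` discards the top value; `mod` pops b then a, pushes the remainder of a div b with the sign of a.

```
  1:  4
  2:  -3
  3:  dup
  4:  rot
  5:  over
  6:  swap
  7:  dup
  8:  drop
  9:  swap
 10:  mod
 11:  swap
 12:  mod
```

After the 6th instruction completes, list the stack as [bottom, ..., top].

4    -> 4
-3   -> 4 -3
dup  -> 4 -3 -3
rot  -> -3 -3 4
over -> -3 -3 4 -3
swap -> -3 -3 -3 4

[-3, -3, -3, 4]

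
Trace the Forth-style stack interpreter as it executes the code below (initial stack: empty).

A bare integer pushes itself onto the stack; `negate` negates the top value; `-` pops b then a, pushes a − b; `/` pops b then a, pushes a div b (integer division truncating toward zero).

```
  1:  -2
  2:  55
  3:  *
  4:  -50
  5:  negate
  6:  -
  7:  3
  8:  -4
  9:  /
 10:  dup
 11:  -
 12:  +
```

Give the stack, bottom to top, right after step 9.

-2     → [-2]
55     → [-2, 55]
*      → [-110]
-50    → [-110, -50]
negate → [-110, 50]
-      → [-160]
3      → [-160, 3]
-4     → [-160, 3, -4]
/      → [-160, 0]

[-160, 0]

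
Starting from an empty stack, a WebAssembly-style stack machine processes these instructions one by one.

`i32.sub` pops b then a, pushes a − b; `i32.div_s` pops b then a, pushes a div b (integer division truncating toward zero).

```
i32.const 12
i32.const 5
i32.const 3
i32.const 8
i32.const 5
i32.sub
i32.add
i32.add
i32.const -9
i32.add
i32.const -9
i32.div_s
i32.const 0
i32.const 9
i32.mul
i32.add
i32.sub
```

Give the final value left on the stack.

i32.const 12 : 12
i32.const 5  : 12 5
i32.const 3  : 12 5 3
i32.const 8  : 12 5 3 8
i32.const 5  : 12 5 3 8 5
i32.sub      : 12 5 3 3
i32.add      : 12 5 6
i32.add      : 12 11
i32.const -9 : 12 11 -9
i32.add      : 12 2
i32.const -9 : 12 2 -9
i32.div_s    : 12 0
i32.const 0  : 12 0 0
i32.const 9  : 12 0 0 9
i32.mul      : 12 0 0
i32.add      : 12 0
i32.sub      : 12

12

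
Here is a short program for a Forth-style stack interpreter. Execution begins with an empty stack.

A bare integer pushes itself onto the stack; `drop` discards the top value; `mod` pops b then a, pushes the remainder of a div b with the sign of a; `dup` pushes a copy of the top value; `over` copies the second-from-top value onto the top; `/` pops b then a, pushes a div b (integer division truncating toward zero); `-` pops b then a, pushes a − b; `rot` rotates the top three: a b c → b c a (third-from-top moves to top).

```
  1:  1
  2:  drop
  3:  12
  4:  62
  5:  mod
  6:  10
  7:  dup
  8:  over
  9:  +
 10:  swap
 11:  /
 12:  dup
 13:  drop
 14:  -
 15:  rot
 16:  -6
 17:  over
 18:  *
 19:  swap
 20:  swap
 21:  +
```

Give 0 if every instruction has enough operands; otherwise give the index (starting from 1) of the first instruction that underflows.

15

1     [1]
drop  []
12    [12]
62    [12, 62]
mod   [12]
10    [12, 10]
dup   [12, 10, 10]
over  [12, 10, 10, 10]
+     [12, 10, 20]
swap  [12, 20, 10]
/     [12, 2]
dup   [12, 2, 2]
drop  [12, 2]
-     [10]
rot  — needs 3 operands, stack has 1 → underflow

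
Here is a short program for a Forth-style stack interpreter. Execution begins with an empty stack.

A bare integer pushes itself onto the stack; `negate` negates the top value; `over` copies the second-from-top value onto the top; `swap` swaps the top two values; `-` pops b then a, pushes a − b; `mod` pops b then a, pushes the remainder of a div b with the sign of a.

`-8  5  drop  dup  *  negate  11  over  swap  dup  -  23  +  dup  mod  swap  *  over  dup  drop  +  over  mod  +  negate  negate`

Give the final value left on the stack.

-8     -> [-8]
5      -> [-8, 5]
drop   -> [-8]
dup    -> [-8, -8]
*      -> [64]
negate -> [-64]
11     -> [-64, 11]
over   -> [-64, 11, -64]
swap   -> [-64, -64, 11]
dup    -> [-64, -64, 11, 11]
-      -> [-64, -64, 0]
23     -> [-64, -64, 0, 23]
+      -> [-64, -64, 23]
dup    -> [-64, -64, 23, 23]
mod    -> [-64, -64, 0]
swap   -> [-64, 0, -64]
*      -> [-64, 0]
over   -> [-64, 0, -64]
dup    -> [-64, 0, -64, -64]
drop   -> [-64, 0, -64]
+      -> [-64, -64]
over   -> [-64, -64, -64]
mod    -> [-64, 0]
+      -> [-64]
negate -> [64]
negate -> [-64]

-64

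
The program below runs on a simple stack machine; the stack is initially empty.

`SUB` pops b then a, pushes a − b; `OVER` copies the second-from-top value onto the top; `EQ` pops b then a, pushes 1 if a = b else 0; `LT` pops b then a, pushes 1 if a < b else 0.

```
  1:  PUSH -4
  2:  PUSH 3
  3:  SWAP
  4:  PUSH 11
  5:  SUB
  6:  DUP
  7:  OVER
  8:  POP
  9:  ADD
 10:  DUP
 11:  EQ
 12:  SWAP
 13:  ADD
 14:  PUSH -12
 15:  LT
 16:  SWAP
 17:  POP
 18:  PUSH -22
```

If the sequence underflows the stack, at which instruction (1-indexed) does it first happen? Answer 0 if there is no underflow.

16

PUSH -4  : [-4]
PUSH 3   : [-4, 3]
SWAP     : [3, -4]
PUSH 11  : [3, -4, 11]
SUB      : [3, -15]
DUP      : [3, -15, -15]
OVER     : [3, -15, -15, -15]
POP      : [3, -15, -15]
ADD      : [3, -30]
DUP      : [3, -30, -30]
EQ       : [3, 1]
SWAP     : [1, 3]
ADD      : [4]
PUSH -12 : [4, -12]
LT       : [0]
SWAP  — needs 2 operands, stack has 1 → underflow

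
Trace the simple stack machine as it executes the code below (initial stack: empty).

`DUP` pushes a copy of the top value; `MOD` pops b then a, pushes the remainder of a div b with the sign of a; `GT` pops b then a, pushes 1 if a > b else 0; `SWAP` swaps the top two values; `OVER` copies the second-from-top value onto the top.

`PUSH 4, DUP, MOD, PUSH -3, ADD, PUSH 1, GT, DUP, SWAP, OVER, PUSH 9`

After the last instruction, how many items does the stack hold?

4

PUSH 4  → [4]
DUP     → [4, 4]
MOD     → [0]
PUSH -3 → [0, -3]
ADD     → [-3]
PUSH 1  → [-3, 1]
GT      → [0]
DUP     → [0, 0]
SWAP    → [0, 0]
OVER    → [0, 0, 0]
PUSH 9  → [0, 0, 0, 9]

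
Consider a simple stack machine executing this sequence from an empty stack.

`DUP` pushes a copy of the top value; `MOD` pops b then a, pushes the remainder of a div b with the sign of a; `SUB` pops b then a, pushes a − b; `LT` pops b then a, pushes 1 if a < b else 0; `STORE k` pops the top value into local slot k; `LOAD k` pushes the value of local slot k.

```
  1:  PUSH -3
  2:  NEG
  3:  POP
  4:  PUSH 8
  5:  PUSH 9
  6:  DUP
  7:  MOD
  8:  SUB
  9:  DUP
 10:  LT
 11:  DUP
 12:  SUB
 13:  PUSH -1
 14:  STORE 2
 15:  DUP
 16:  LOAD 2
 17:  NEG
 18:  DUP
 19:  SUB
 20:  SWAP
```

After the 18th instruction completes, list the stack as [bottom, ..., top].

[0, 0, 1, 1]

PUSH -3 : -3
NEG     : 3
POP     : (empty)
PUSH 8  : 8
PUSH 9  : 8 9
DUP     : 8 9 9
MOD     : 8 0
SUB     : 8
DUP     : 8 8
LT      : 0
DUP     : 0 0
SUB     : 0
PUSH -1 : 0 -1
STORE 2 : 0
DUP     : 0 0
LOAD 2  : 0 0 -1
NEG     : 0 0 1
DUP     : 0 0 1 1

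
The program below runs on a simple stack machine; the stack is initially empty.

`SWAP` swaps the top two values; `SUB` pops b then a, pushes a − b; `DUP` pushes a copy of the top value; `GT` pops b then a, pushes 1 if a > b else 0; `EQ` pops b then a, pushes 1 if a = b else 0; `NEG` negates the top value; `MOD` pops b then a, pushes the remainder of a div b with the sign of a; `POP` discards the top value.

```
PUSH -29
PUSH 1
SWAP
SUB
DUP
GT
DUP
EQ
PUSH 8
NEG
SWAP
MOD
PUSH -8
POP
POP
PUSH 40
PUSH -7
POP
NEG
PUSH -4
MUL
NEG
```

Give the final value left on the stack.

PUSH -29 → [-29]
PUSH 1   → [-29, 1]
SWAP     → [1, -29]
SUB      → [30]
DUP      → [30, 30]
GT       → [0]
DUP      → [0, 0]
EQ       → [1]
PUSH 8   → [1, 8]
NEG      → [1, -8]
SWAP     → [-8, 1]
MOD      → [0]
PUSH -8  → [0, -8]
POP      → [0]
POP      → []
PUSH 40  → [40]
PUSH -7  → [40, -7]
POP      → [40]
NEG      → [-40]
PUSH -4  → [-40, -4]
MUL      → [160]
NEG      → [-160]

-160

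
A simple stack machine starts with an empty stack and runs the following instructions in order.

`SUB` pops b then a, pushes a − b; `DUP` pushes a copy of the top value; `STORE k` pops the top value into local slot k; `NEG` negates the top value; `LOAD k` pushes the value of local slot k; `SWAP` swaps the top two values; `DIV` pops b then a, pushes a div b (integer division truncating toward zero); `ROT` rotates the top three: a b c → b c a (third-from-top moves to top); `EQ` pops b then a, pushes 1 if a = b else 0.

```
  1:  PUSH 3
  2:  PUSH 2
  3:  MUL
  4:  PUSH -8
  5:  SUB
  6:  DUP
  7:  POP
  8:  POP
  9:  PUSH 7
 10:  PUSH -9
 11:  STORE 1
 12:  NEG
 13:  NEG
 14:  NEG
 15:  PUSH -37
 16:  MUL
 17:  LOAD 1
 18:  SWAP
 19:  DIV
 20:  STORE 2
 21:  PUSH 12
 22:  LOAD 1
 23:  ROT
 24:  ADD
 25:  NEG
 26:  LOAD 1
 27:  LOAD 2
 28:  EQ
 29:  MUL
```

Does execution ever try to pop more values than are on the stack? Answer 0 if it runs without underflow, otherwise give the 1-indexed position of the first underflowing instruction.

PUSH 3    [3]
PUSH 2    [3, 2]
MUL       [6]
PUSH -8   [6, -8]
SUB       [14]
DUP       [14, 14]
POP       [14]
POP       []
PUSH 7    [7]
PUSH -9   [7, -9]
STORE 1   [7]
NEG       [-7]
NEG       [7]
NEG       [-7]
PUSH -37  [-7, -37]
MUL       [259]
LOAD 1    [259, -9]
SWAP      [-9, 259]
DIV       [0]
STORE 2   []
PUSH 12   [12]
LOAD 1    [12, -9]
ROT  — needs 3 operands, stack has 2 → underflow

23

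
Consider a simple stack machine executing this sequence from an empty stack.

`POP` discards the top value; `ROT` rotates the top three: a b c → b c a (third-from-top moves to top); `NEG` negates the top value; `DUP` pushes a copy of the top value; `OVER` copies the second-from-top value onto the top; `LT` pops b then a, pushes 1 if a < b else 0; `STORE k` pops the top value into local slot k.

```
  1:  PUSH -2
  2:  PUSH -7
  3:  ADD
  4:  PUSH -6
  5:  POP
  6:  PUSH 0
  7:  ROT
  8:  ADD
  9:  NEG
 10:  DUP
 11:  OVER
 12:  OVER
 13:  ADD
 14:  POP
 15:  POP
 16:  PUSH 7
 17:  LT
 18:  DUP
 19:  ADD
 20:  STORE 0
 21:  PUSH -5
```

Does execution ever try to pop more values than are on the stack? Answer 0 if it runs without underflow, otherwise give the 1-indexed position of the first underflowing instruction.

7

PUSH -2  -2
PUSH -7  -2 -7
ADD      -9
PUSH -6  -9 -6
POP      -9
PUSH 0   -9 0
ROT  — needs 3 operands, stack has 2 → underflow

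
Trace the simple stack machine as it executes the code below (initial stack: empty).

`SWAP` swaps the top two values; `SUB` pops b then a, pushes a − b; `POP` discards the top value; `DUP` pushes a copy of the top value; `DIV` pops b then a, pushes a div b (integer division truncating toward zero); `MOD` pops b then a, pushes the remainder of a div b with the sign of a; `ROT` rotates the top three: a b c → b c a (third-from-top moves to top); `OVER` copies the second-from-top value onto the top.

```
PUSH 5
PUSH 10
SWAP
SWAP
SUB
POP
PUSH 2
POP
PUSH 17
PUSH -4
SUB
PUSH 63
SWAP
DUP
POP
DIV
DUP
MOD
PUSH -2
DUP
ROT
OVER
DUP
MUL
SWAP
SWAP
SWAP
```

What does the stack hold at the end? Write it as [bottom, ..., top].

[-2, -2, 4, 0]

PUSH 5   [5]
PUSH 10  [5, 10]
SWAP     [10, 5]
SWAP     [5, 10]
SUB      [-5]
POP      []
PUSH 2   [2]
POP      []
PUSH 17  [17]
PUSH -4  [17, -4]
SUB      [21]
PUSH 63  [21, 63]
SWAP     [63, 21]
DUP      [63, 21, 21]
POP      [63, 21]
DIV      [3]
DUP      [3, 3]
MOD      [0]
PUSH -2  [0, -2]
DUP      [0, -2, -2]
ROT      [-2, -2, 0]
OVER     [-2, -2, 0, -2]
DUP      [-2, -2, 0, -2, -2]
MUL      [-2, -2, 0, 4]
SWAP     [-2, -2, 4, 0]
SWAP     [-2, -2, 0, 4]
SWAP     [-2, -2, 4, 0]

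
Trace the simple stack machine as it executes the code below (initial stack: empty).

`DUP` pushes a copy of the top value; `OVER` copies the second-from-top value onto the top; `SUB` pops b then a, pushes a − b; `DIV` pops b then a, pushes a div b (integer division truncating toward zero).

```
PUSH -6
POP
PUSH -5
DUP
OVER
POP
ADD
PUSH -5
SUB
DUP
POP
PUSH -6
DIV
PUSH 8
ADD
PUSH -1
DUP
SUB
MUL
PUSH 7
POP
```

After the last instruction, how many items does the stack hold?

1

PUSH -6 : [-6]
POP     : []
PUSH -5 : [-5]
DUP     : [-5, -5]
OVER    : [-5, -5, -5]
POP     : [-5, -5]
ADD     : [-10]
PUSH -5 : [-10, -5]
SUB     : [-5]
DUP     : [-5, -5]
POP     : [-5]
PUSH -6 : [-5, -6]
DIV     : [0]
PUSH 8  : [0, 8]
ADD     : [8]
PUSH -1 : [8, -1]
DUP     : [8, -1, -1]
SUB     : [8, 0]
MUL     : [0]
PUSH 7  : [0, 7]
POP     : [0]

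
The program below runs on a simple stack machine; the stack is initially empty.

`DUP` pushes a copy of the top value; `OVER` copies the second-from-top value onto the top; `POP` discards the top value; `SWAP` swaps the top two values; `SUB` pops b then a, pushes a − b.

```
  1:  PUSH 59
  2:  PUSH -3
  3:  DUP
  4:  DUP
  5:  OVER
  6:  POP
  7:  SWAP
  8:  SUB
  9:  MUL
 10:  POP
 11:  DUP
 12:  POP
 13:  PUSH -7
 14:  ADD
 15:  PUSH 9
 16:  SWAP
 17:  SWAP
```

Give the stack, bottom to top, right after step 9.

[59, 0]

PUSH 59 → [59]
PUSH -3 → [59, -3]
DUP     → [59, -3, -3]
DUP     → [59, -3, -3, -3]
OVER    → [59, -3, -3, -3, -3]
POP     → [59, -3, -3, -3]
SWAP    → [59, -3, -3, -3]
SUB     → [59, -3, 0]
MUL     → [59, 0]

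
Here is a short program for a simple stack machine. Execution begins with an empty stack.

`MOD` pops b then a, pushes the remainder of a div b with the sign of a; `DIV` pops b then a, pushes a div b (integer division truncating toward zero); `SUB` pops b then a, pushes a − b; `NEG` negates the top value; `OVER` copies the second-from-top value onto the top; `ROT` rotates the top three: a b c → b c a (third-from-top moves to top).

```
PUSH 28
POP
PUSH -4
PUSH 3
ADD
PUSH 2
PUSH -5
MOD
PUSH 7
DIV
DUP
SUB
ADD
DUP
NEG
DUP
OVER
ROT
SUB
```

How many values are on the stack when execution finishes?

3

PUSH 28 -> 28
POP     -> (empty)
PUSH -4 -> -4
PUSH 3  -> -4 3
ADD     -> -1
PUSH 2  -> -1 2
PUSH -5 -> -1 2 -5
MOD     -> -1 2
PUSH 7  -> -1 2 7
DIV     -> -1 0
DUP     -> -1 0 0
SUB     -> -1 0
ADD     -> -1
DUP     -> -1 -1
NEG     -> -1 1
DUP     -> -1 1 1
OVER    -> -1 1 1 1
ROT     -> -1 1 1 1
SUB     -> -1 1 0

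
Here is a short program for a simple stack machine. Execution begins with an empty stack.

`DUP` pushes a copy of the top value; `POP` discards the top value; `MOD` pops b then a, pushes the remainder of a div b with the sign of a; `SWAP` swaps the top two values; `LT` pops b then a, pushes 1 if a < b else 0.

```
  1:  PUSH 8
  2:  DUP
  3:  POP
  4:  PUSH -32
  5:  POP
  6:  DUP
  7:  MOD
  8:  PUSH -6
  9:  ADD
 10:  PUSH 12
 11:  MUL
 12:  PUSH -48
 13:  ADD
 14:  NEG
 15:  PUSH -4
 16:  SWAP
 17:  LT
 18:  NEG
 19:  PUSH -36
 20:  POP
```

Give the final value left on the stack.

-1

PUSH 8   : [8]
DUP      : [8, 8]
POP      : [8]
PUSH -32 : [8, -32]
POP      : [8]
DUP      : [8, 8]
MOD      : [0]
PUSH -6  : [0, -6]
ADD      : [-6]
PUSH 12  : [-6, 12]
MUL      : [-72]
PUSH -48 : [-72, -48]
ADD      : [-120]
NEG      : [120]
PUSH -4  : [120, -4]
SWAP     : [-4, 120]
LT       : [1]
NEG      : [-1]
PUSH -36 : [-1, -36]
POP      : [-1]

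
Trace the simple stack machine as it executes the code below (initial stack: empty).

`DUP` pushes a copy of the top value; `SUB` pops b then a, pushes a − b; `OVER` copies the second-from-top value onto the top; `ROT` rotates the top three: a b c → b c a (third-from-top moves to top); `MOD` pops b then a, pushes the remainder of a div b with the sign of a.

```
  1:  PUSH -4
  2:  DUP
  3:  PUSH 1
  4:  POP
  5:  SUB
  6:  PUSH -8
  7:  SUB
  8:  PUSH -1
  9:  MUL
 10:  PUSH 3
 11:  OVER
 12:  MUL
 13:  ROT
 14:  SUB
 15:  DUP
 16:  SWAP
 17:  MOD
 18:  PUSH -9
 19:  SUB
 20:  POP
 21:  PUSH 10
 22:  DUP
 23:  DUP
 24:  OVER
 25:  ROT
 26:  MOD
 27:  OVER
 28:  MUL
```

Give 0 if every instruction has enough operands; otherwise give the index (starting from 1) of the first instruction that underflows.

13

PUSH -4  -4
DUP      -4 -4
PUSH 1   -4 -4 1
POP      -4 -4
SUB      0
PUSH -8  0 -8
SUB      8
PUSH -1  8 -1
MUL      -8
PUSH 3   -8 3
OVER     -8 3 -8
MUL      -8 -24
ROT  — needs 3 operands, stack has 2 → underflow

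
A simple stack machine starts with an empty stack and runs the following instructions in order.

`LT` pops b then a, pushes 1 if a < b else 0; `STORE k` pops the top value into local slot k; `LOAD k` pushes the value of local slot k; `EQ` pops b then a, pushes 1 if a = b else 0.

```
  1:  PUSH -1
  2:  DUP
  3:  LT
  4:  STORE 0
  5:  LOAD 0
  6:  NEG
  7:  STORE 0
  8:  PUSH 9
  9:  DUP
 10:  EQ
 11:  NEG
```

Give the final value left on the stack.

PUSH -1 → [-1]
DUP     → [-1, -1]
LT      → [0]
STORE 0 → []
LOAD 0  → [0]
NEG     → [0]
STORE 0 → []
PUSH 9  → [9]
DUP     → [9, 9]
EQ      → [1]
NEG     → [-1]

-1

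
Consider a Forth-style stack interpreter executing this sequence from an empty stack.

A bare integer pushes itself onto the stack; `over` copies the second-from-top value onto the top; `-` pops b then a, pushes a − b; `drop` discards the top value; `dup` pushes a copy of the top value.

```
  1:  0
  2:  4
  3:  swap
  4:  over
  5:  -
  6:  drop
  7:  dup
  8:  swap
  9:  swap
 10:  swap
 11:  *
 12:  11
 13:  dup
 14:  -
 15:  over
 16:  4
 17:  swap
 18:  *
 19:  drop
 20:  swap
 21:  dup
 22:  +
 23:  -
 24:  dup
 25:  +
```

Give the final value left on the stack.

0    → 0
4    → 0 4
swap → 4 0
over → 4 0 4
-    → 4 -4
drop → 4
dup  → 4 4
swap → 4 4
swap → 4 4
swap → 4 4
*    → 16
11   → 16 11
dup  → 16 11 11
-    → 16 0
over → 16 0 16
4    → 16 0 16 4
swap → 16 0 4 16
*    → 16 0 64
drop → 16 0
swap → 0 16
dup  → 0 16 16
+    → 0 32
-    → -32
dup  → -32 -32
+    → -64

-64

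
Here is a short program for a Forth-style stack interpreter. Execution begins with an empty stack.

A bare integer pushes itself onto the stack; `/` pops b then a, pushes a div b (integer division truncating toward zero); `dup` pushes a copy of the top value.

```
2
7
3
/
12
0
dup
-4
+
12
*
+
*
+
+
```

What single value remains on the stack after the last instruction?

-572

2   : [2]
7   : [2, 7]
3   : [2, 7, 3]
/   : [2, 2]
12  : [2, 2, 12]
0   : [2, 2, 12, 0]
dup : [2, 2, 12, 0, 0]
-4  : [2, 2, 12, 0, 0, -4]
+   : [2, 2, 12, 0, -4]
12  : [2, 2, 12, 0, -4, 12]
*   : [2, 2, 12, 0, -48]
+   : [2, 2, 12, -48]
*   : [2, 2, -576]
+   : [2, -574]
+   : [-572]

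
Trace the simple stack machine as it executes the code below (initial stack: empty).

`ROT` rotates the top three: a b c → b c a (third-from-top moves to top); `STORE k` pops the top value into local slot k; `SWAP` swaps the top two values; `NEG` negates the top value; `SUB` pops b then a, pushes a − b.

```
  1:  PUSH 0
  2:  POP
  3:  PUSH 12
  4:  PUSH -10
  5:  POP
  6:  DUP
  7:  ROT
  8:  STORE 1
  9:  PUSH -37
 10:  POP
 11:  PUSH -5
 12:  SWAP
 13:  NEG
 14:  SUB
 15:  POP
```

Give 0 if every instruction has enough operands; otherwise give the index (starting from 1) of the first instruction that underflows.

PUSH 0   : [0]
POP      : []
PUSH 12  : [12]
PUSH -10 : [12, -10]
POP      : [12]
DUP      : [12, 12]
ROT  — needs 3 operands, stack has 2 → underflow

7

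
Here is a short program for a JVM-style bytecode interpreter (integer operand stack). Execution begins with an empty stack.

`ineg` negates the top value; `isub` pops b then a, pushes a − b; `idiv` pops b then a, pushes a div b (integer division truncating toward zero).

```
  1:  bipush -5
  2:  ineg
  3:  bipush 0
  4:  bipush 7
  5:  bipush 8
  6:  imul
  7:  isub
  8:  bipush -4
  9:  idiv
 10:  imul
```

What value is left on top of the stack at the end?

bipush -5 : [-5]
ineg      : [5]
bipush 0  : [5, 0]
bipush 7  : [5, 0, 7]
bipush 8  : [5, 0, 7, 8]
imul      : [5, 0, 56]
isub      : [5, -56]
bipush -4 : [5, -56, -4]
idiv      : [5, 14]
imul      : [70]

70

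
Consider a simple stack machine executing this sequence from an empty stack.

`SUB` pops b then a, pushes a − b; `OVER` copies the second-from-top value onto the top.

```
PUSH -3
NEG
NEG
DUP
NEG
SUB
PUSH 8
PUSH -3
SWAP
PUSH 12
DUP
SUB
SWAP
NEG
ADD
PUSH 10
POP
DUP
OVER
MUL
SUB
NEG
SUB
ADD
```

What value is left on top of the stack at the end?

-81

PUSH -3 : -3
NEG     : 3
NEG     : -3
DUP     : -3 -3
NEG     : -3 3
SUB     : -6
PUSH 8  : -6 8
PUSH -3 : -6 8 -3
SWAP    : -6 -3 8
PUSH 12 : -6 -3 8 12
DUP     : -6 -3 8 12 12
SUB     : -6 -3 8 0
SWAP    : -6 -3 0 8
NEG     : -6 -3 0 -8
ADD     : -6 -3 -8
PUSH 10 : -6 -3 -8 10
POP     : -6 -3 -8
DUP     : -6 -3 -8 -8
OVER    : -6 -3 -8 -8 -8
MUL     : -6 -3 -8 64
SUB     : -6 -3 -72
NEG     : -6 -3 72
SUB     : -6 -75
ADD     : -81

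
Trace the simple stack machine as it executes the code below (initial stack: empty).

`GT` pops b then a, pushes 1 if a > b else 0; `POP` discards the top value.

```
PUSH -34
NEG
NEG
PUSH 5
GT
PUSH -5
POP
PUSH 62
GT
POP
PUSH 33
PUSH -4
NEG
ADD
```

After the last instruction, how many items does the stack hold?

PUSH -34 -> [-34]
NEG      -> [34]
NEG      -> [-34]
PUSH 5   -> [-34, 5]
GT       -> [0]
PUSH -5  -> [0, -5]
POP      -> [0]
PUSH 62  -> [0, 62]
GT       -> [0]
POP      -> []
PUSH 33  -> [33]
PUSH -4  -> [33, -4]
NEG      -> [33, 4]
ADD      -> [37]

1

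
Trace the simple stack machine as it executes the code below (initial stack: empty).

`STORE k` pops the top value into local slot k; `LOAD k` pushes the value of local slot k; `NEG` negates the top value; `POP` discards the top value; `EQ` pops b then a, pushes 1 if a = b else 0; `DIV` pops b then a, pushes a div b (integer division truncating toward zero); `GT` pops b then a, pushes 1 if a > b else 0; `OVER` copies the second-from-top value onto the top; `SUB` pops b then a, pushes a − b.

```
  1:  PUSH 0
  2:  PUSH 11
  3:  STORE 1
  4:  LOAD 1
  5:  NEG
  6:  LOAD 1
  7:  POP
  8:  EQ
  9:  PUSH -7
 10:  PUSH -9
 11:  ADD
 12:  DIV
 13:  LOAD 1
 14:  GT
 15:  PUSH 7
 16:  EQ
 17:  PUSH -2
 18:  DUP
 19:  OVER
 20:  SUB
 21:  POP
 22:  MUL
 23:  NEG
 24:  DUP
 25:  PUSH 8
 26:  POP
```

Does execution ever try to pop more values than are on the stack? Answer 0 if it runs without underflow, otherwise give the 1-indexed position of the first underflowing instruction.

PUSH 0  -> [0]
PUSH 11 -> [0, 11]
STORE 1 -> [0]
LOAD 1  -> [0, 11]
NEG     -> [0, -11]
LOAD 1  -> [0, -11, 11]
POP     -> [0, -11]
EQ      -> [0]
PUSH -7 -> [0, -7]
PUSH -9 -> [0, -7, -9]
ADD     -> [0, -16]
DIV     -> [0]
LOAD 1  -> [0, 11]
GT      -> [0]
PUSH 7  -> [0, 7]
EQ      -> [0]
PUSH -2 -> [0, -2]
DUP     -> [0, -2, -2]
OVER    -> [0, -2, -2, -2]
SUB     -> [0, -2, 0]
POP     -> [0, -2]
MUL     -> [0]
NEG     -> [0]
DUP     -> [0, 0]
PUSH 8  -> [0, 0, 8]
POP     -> [0, 0]

0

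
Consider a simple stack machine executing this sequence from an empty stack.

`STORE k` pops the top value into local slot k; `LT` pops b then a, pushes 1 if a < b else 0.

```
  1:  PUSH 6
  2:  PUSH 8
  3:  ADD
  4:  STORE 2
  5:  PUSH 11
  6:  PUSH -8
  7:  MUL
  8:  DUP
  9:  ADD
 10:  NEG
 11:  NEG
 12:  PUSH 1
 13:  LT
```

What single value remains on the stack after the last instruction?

PUSH 6   [6]
PUSH 8   [6, 8]
ADD      [14]
STORE 2  []
PUSH 11  [11]
PUSH -8  [11, -8]
MUL      [-88]
DUP      [-88, -88]
ADD      [-176]
NEG      [176]
NEG      [-176]
PUSH 1   [-176, 1]
LT       [1]

1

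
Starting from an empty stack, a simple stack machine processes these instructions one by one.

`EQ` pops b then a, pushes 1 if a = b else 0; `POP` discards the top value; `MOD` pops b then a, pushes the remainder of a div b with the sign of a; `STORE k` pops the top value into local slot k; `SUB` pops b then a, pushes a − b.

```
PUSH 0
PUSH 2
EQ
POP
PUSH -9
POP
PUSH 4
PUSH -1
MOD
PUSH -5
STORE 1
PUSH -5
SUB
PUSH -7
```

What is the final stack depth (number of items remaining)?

2

PUSH 0  : [0]
PUSH 2  : [0, 2]
EQ      : [0]
POP     : []
PUSH -9 : [-9]
POP     : []
PUSH 4  : [4]
PUSH -1 : [4, -1]
MOD     : [0]
PUSH -5 : [0, -5]
STORE 1 : [0]
PUSH -5 : [0, -5]
SUB     : [5]
PUSH -7 : [5, -7]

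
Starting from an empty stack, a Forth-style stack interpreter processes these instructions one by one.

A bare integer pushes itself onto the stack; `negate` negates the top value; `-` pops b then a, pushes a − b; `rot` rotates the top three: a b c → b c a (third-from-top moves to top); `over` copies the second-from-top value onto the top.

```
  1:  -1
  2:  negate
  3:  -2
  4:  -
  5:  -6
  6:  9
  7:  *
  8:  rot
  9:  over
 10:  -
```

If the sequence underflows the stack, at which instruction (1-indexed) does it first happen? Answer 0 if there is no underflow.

-1     → [-1]
negate → [1]
-2     → [1, -2]
-      → [3]
-6     → [3, -6]
9      → [3, -6, 9]
*      → [3, -54]
rot  — needs 3 operands, stack has 2 → underflow

8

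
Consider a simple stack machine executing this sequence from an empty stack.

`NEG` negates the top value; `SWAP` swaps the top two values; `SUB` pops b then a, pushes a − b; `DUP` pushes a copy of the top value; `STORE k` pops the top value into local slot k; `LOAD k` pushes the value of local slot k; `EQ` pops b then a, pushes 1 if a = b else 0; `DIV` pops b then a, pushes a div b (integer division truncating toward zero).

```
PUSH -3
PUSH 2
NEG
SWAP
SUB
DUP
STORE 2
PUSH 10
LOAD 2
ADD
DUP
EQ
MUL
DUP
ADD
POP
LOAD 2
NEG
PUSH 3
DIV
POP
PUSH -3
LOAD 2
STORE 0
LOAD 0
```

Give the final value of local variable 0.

1

PUSH -3 -> [-3]
PUSH 2  -> [-3, 2]
NEG     -> [-3, -2]
SWAP    -> [-2, -3]
SUB     -> [1]
DUP     -> [1, 1]
STORE 2 -> [1]
PUSH 10 -> [1, 10]
LOAD 2  -> [1, 10, 1]
ADD     -> [1, 11]
DUP     -> [1, 11, 11]
EQ      -> [1, 1]
MUL     -> [1]
DUP     -> [1, 1]
ADD     -> [2]
POP     -> []
LOAD 2  -> [1]
NEG     -> [-1]
PUSH 3  -> [-1, 3]
DIV     -> [0]
POP     -> []
PUSH -3 -> [-3]
LOAD 2  -> [-3, 1]
STORE 0 -> [-3]
LOAD 0  -> [-3, 1]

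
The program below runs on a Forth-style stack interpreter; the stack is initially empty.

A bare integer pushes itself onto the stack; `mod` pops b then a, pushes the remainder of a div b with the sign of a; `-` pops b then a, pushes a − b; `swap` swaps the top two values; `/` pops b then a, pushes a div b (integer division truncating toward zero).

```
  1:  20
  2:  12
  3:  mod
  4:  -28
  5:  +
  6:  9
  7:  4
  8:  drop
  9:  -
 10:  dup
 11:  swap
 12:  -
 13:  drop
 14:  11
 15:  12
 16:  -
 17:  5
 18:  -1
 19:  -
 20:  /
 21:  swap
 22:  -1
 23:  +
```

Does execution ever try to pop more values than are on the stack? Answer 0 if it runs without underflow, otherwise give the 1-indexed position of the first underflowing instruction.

20    20
12    20 12
mod   8
-28   8 -28
+     -20
9     -20 9
4     -20 9 4
drop  -20 9
-     -29
dup   -29 -29
swap  -29 -29
-     0
drop  (empty)
11    11
12    11 12
-     -1
5     -1 5
-1    -1 5 -1
-     -1 6
/     0
swap  — needs 2 operands, stack has 1 → underflow

21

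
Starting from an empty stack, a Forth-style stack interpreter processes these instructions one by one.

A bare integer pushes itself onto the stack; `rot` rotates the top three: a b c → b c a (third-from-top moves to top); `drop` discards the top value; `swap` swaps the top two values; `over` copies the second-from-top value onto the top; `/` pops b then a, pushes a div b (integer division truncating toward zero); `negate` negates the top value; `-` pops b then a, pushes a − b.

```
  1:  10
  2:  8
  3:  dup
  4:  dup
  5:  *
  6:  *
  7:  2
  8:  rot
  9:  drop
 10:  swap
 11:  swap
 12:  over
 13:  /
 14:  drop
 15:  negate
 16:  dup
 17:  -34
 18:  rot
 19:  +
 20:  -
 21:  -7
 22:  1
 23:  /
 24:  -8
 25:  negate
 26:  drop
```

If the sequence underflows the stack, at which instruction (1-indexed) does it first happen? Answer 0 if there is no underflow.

10     -> [10]
8      -> [10, 8]
dup    -> [10, 8, 8]
dup    -> [10, 8, 8, 8]
*      -> [10, 8, 64]
*      -> [10, 512]
2      -> [10, 512, 2]
rot    -> [512, 2, 10]
drop   -> [512, 2]
swap   -> [2, 512]
swap   -> [512, 2]
over   -> [512, 2, 512]
/      -> [512, 0]
drop   -> [512]
negate -> [-512]
dup    -> [-512, -512]
-34    -> [-512, -512, -34]
rot    -> [-512, -34, -512]
+      -> [-512, -546]
-      -> [34]
-7     -> [34, -7]
1      -> [34, -7, 1]
/      -> [34, -7]
-8     -> [34, -7, -8]
negate -> [34, -7, 8]
drop   -> [34, -7]

0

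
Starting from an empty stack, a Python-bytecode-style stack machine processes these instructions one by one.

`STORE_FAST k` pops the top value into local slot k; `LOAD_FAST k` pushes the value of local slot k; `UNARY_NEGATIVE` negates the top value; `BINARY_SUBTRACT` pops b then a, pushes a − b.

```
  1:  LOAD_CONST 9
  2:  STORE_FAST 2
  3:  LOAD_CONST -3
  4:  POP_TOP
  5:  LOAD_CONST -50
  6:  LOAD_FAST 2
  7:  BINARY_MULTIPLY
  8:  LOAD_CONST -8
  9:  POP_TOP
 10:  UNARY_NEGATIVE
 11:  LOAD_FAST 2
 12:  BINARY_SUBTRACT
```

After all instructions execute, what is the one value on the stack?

LOAD_CONST 9    : 9
STORE_FAST 2    : (empty)
LOAD_CONST -3   : -3
POP_TOP         : (empty)
LOAD_CONST -50  : -50
LOAD_FAST 2     : -50 9
BINARY_MULTIPLY : -450
LOAD_CONST -8   : -450 -8
POP_TOP         : -450
UNARY_NEGATIVE  : 450
LOAD_FAST 2     : 450 9
BINARY_SUBTRACT : 441

441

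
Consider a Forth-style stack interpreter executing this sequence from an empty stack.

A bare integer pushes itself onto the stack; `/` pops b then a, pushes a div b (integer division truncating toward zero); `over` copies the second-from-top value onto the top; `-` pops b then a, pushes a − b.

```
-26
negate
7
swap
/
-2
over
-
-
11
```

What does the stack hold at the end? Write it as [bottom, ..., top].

[2, 11]

-26     [-26]
negate  [26]
7       [26, 7]
swap    [7, 26]
/       [0]
-2      [0, -2]
over    [0, -2, 0]
-       [0, -2]
-       [2]
11      [2, 11]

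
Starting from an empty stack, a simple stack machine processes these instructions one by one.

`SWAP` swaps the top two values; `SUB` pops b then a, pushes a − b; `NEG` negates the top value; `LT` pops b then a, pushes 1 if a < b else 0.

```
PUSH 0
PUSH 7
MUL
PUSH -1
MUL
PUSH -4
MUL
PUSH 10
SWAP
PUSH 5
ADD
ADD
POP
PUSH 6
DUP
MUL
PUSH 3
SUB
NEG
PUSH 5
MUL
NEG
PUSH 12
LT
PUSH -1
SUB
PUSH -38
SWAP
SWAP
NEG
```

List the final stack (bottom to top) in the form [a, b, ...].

PUSH 0   → [0]
PUSH 7   → [0, 7]
MUL      → [0]
PUSH -1  → [0, -1]
MUL      → [0]
PUSH -4  → [0, -4]
MUL      → [0]
PUSH 10  → [0, 10]
SWAP     → [10, 0]
PUSH 5   → [10, 0, 5]
ADD      → [10, 5]
ADD      → [15]
POP      → []
PUSH 6   → [6]
DUP      → [6, 6]
MUL      → [36]
PUSH 3   → [36, 3]
SUB      → [33]
NEG      → [-33]
PUSH 5   → [-33, 5]
MUL      → [-165]
NEG      → [165]
PUSH 12  → [165, 12]
LT       → [0]
PUSH -1  → [0, -1]
SUB      → [1]
PUSH -38 → [1, -38]
SWAP     → [-38, 1]
SWAP     → [1, -38]
NEG      → [1, 38]

[1, 38]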